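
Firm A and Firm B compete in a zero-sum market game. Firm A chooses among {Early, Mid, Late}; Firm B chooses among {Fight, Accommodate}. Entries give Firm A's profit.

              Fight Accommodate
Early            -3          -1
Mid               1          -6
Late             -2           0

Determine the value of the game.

-4/3

Row minima: Early → -3, Mid → -6, Late → -2; maximin = -2.
Column maxima: Fight → 1, Accommodate → 0; minimax = 0.
-2 ≠ 0, so there is no saddle point; optimal play is mixed.
Early is strictly dominated by Late, so Firm A never plays it.
On the remaining 2×2 (Mid, Late vs Fight, Accommodate):
Let Firm A play Mid with probability p. Expected payoff against Fight: 1p + (-2)(1−p) = 3p − 2; against Accommodate: (-6)p + 0(1−p) = −6p.
Setting these equal: 3p − 2 = −6p ⇒ 9p = 2 ⇒ p = 2/9, and the value is (3)·(2/9) − 2 = -4/3.
For Firm B: with q = P(Fight), equating Mid's and Late's payoffs gives 7q − 6 = −2q ⇒ q = 2/3.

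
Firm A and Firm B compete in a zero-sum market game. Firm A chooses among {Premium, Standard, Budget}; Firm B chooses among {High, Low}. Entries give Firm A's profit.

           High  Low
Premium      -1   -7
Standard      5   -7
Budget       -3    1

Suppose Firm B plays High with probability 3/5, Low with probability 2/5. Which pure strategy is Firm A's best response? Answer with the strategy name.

Standard

Expected payoff of Premium: (3/5)·(-1) + (2/5)·(-7) = -17/5.
Expected payoff of Standard: (3/5)·5 + (2/5)·(-7) = 1/5.
Expected payoff of Budget: (3/5)·(-3) + (2/5)·1 = -7/5.
The largest is 1/5, so Firm A's best response is Standard.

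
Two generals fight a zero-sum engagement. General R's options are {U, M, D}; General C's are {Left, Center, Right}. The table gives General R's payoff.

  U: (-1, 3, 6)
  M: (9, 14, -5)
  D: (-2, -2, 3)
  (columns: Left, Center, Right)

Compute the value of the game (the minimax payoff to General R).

7/3

Row minima: U → -1, M → -5, D → -2; maximin = -1.
Column maxima: Left → 9, Center → 14, Right → 6; minimax = 6.
-1 ≠ 6, so there is no saddle point; optimal play is mixed.
D is strictly dominated by U, so General R never plays it.
With D eliminated, Center is strictly dominated by Left (it gives General R strictly more in every remaining row), so General C never plays it.
On the remaining 2×2 (U, M vs Left, Right):
Let General R play U with probability p. Expected payoff against Left: (-1)p + 9(1−p) = −10p + 9; against Right: 6p + (-5)(1−p) = 11p − 5.
Setting these equal: −10p + 9 = 11p − 5 ⇒ −21p = -14 ⇒ p = 2/3, and the value is (-10)·(2/3) + 9 = 7/3.
For General C: with q = P(Left), equating U's and M's payoffs gives −7q + 6 = 14q − 5 ⇒ q = 11/21.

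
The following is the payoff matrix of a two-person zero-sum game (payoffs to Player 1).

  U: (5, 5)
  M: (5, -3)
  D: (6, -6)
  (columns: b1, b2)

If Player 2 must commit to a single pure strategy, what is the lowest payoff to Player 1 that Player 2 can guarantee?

Column maxima: b1 → 6, b2 → 5.
The smallest of these is 5.

5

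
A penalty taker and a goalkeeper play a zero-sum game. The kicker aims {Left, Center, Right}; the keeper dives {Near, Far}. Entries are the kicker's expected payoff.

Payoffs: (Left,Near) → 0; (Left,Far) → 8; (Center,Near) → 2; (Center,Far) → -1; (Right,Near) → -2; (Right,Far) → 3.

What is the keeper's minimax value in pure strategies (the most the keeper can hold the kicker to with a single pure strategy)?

Column maxima: Near → 2, Far → 8.
The smallest of these is 2.

2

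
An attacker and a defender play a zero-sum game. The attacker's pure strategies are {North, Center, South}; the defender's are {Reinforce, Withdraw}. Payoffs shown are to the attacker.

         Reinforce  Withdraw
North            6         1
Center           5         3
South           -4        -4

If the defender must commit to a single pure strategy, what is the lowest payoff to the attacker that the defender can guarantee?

Column maxima: Reinforce → 6, Withdraw → 3.
The smallest of these is 3.

3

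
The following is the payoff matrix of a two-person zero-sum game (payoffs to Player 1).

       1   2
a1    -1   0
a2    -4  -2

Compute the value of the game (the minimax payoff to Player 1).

Row minima: a1 → -1, a2 → -4; maximin = -1.
Column maxima: 1 → -1, 2 → 0; minimax = -1.
Since maximin = minimax = -1, there is a saddle point and the value is -1.

-1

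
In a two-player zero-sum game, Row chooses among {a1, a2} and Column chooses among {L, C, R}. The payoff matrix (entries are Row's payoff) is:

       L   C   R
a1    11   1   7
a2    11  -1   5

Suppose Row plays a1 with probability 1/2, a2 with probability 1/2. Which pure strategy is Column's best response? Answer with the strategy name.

If Column plays L, Row's expected payoff is (1/2)·11 + (1/2)·11 = 11.
If Column plays C, Row's expected payoff is (1/2)·1 + (1/2)·(-1) = 0.
If Column plays R, Row's expected payoff is (1/2)·7 + (1/2)·5 = 6.
Column minimizes Row's payoff; the smallest is 0, so the best response is C.

C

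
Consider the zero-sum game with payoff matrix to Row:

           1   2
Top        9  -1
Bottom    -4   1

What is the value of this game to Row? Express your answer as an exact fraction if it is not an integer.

1/3

Row minima: Top → -1, Bottom → -4; maximin = -1.
Column maxima: 1 → 9, 2 → 1; minimax = 1.
-1 ≠ 1, so there is no saddle point; optimal play is mixed.
Let Row play Top with probability p. Expected payoff against 1: 9p + (-4)(1−p) = 13p − 4; against 2: (-1)p + 1(1−p) = −2p + 1.
Setting these equal: 13p − 4 = −2p + 1 ⇒ 15p = 5 ⇒ p = 1/3, and the value is (13)·(1/3) − 4 = 1/3.
For Column: with q = P(1), equating Top's and Bottom's payoffs gives 10q − 1 = −5q + 1 ⇒ q = 2/15.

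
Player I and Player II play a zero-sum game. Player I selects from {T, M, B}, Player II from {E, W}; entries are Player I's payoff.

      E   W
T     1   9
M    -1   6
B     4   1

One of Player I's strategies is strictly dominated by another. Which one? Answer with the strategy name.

M

T gives a strictly higher payoff than M against every column: 1 > -1, 9 > 6.
So M is strictly dominated and Player I never plays it.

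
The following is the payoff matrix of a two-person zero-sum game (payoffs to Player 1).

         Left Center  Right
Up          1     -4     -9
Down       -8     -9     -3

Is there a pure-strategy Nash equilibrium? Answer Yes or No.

No

Row minima: Up → -9, Down → -9; maximin = -9.
Column maxima: Left → 1, Center → -4, Right → -3; minimax = -4.
-9 ≠ -4, so no pure-strategy equilibrium exists.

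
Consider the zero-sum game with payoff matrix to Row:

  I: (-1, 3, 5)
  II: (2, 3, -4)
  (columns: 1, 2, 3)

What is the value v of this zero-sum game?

Row minima: I → -1, II → -4; maximin = -1.
Column maxima: 1 → 2, 2 → 3, 3 → 5; minimax = 2.
-1 ≠ 2, so there is no saddle point; optimal play is mixed.
2 is strictly dominated by 1 (it gives Row strictly more in every row), so Column never plays it.
On the remaining 2×2 (I, II vs 1, 3):
Let Row play I with probability p. Expected payoff against 1: (-1)p + 2(1−p) = −3p + 2; against 3: 5p + (-4)(1−p) = 9p − 4.
Setting these equal: −3p + 2 = 9p − 4 ⇒ −12p = -6 ⇒ p = 1/2, and the value is (-3)·(1/2) + 2 = 1/2.
For Column: with q = P(1), equating I's and II's payoffs gives −6q + 5 = 6q − 4 ⇒ q = 3/4.

1/2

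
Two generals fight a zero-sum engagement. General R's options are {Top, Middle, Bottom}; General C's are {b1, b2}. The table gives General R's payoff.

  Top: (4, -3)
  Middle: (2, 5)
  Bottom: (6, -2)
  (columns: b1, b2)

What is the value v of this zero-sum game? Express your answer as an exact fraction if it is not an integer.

Row minima: Top → -3, Middle → 2, Bottom → -2; maximin = 2.
Column maxima: b1 → 6, b2 → 5; minimax = 5.
2 ≠ 5, so there is no saddle point; optimal play is mixed.
Top is strictly dominated by Bottom, so General R never plays it.
On the remaining 2×2 (Middle, Bottom vs b1, b2):
Let General R play Middle with probability p. Expected payoff against b1: 2p + 6(1−p) = −4p + 6; against b2: 5p + (-2)(1−p) = 7p − 2.
Setting these equal: −4p + 6 = 7p − 2 ⇒ −11p = -8 ⇒ p = 8/11, and the value is (-4)·(8/11) + 6 = 34/11.
For General C: with q = P(b1), equating Middle's and Bottom's payoffs gives −3q + 5 = 8q − 2 ⇒ q = 7/11.

34/11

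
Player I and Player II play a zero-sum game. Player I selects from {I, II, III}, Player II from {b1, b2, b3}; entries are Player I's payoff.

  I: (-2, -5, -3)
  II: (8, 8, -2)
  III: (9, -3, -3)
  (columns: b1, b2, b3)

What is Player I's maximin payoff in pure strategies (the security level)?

Row minima: I → -5, II → -2, III → -3.
The best of these is -2.

-2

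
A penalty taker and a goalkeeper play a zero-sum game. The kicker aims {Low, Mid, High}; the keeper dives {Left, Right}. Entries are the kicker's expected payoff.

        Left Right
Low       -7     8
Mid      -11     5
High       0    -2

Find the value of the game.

Row minima: Low → -7, Mid → -11, High → -2; maximin = -2.
Column maxima: Left → 0, Right → 8; minimax = 0.
-2 ≠ 0, so there is no saddle point; optimal play is mixed.
Mid is strictly dominated by Low, so the kicker never plays it.
On the remaining 2×2 (Low, High vs Left, Right):
Let the kicker play Low with probability p. Expected payoff against Left: (-7)p + 0(1−p) = −7p; against Right: 8p + (-2)(1−p) = 10p − 2.
Setting these equal: −7p = 10p − 2 ⇒ −17p = -2 ⇒ p = 2/17, and the value is (-7)·(2/17) = -14/17.
For the keeper: with q = P(Left), equating Low's and High's payoffs gives −15q + 8 = 2q − 2 ⇒ q = 10/17.

-14/17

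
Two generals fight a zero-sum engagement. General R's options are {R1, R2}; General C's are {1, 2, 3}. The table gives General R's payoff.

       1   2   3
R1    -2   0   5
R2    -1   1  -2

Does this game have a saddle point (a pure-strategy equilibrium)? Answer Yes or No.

Row minima: R1 → -2, R2 → -2; maximin = -2.
Column maxima: 1 → -1, 2 → 1, 3 → 5; minimax = -1.
-2 ≠ -1, so no pure-strategy equilibrium exists.

No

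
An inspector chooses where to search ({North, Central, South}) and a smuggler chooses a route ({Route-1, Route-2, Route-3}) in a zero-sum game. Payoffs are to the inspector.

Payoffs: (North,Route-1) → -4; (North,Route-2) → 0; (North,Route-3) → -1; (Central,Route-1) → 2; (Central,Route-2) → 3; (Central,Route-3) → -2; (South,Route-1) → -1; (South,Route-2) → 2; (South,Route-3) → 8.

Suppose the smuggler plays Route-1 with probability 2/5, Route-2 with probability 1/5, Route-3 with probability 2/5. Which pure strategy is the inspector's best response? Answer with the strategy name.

South

Expected payoff of North: (2/5)·(-4) + (1/5)·0 + (2/5)·(-1) = -2.
Expected payoff of Central: (2/5)·2 + (1/5)·3 + (2/5)·(-2) = 3/5.
Expected payoff of South: (2/5)·(-1) + (1/5)·2 + (2/5)·8 = 16/5.
The largest is 16/5, so the inspector's best response is South.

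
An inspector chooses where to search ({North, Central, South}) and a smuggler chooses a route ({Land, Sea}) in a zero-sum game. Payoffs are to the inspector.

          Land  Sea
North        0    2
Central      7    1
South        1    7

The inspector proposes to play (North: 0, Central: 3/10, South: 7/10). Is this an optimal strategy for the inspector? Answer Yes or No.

No

Against Land this mix gives (3/10)·7 + (7/10)·1 = 14/5.
Against Sea this mix gives (3/10)·1 + (7/10)·7 = 26/5.
The smuggler will play Land, holding the inspector to 14/5. Shifting weight toward the row that does better against Land would raise this floor (the equalizing mix achieves 4 against both Land and Sea), so the proposed strategy is not optimal.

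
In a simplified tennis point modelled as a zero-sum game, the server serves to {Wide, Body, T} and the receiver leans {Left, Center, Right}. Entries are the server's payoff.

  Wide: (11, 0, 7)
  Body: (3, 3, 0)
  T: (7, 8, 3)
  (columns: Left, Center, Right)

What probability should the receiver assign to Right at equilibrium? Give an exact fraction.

Row minima: Wide → 0, Body → 0, T → 3; maximin = 3.
Column maxima: Left → 11, Center → 8, Right → 7; minimax = 7.
3 ≠ 7, so there is no saddle point; optimal play is mixed.
Body is strictly dominated by T, so the server never plays it.
Left is strictly dominated by Right (it gives the server strictly more in every row), so the receiver never plays it.
On the remaining 2×2 (Wide, T vs Center, Right):
Let the server play Wide with probability p. Expected payoff against Center: 0p + 8(1−p) = −8p + 8; against Right: 7p + 3(1−p) = 4p + 3.
Setting these equal: −8p + 8 = 4p + 3 ⇒ −12p = -5 ⇒ p = 5/12, and the value is (-8)·(5/12) + 8 = 14/3.
For the receiver: with q = P(Center), equating Wide's and T's payoffs gives −7q + 7 = 5q + 3 ⇒ q = 1/3.

2/3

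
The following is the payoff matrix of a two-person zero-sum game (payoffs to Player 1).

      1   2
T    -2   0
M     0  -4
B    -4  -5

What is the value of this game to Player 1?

Row minima: T → -2, M → -4, B → -5; maximin = -2.
Column maxima: 1 → 0, 2 → 0; minimax = 0.
-2 ≠ 0, so there is no saddle point; optimal play is mixed.
B is strictly dominated by T, so Player 1 never plays it.
On the remaining 2×2 (T, M vs 1, 2):
Let Player 1 play T with probability p. Expected payoff against 1: (-2)p + 0(1−p) = −2p; against 2: 0p + (-4)(1−p) = 4p − 4.
Setting these equal: −2p = 4p − 4 ⇒ −6p = -4 ⇒ p = 2/3, and the value is (-2)·(2/3) = -4/3.
For Player 2: with q = P(1), equating T's and M's payoffs gives −2q = 4q − 4 ⇒ q = 2/3.

-4/3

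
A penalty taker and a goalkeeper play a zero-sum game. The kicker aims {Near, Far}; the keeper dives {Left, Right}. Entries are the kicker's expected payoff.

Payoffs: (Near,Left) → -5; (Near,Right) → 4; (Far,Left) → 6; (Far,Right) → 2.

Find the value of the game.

34/13

Row minima: Near → -5, Far → 2; maximin = 2.
Column maxima: Left → 6, Right → 4; minimax = 4.
2 ≠ 4, so there is no saddle point; optimal play is mixed.
Let the kicker play Near with probability p. Expected payoff against Left: (-5)p + 6(1−p) = −11p + 6; against Right: 4p + 2(1−p) = 2p + 2.
Setting these equal: −11p + 6 = 2p + 2 ⇒ −13p = -4 ⇒ p = 4/13, and the value is (-11)·(4/13) + 6 = 34/13.
For the keeper: with q = P(Left), equating Near's and Far's payoffs gives −9q + 4 = 4q + 2 ⇒ q = 2/13.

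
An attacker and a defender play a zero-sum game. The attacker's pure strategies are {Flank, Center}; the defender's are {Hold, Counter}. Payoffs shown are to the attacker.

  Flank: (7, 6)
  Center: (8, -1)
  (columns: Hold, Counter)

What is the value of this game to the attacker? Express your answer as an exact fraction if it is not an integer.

Row minima: Flank → 6, Center → -1; maximin = 6.
Column maxima: Hold → 8, Counter → 6; minimax = 6.
Since maximin = minimax = 6, there is a saddle point and the value is 6.

6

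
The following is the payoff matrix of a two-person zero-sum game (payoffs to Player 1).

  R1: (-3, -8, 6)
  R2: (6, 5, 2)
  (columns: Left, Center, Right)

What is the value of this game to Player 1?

Row minima: R1 → -8, R2 → 2; maximin = 2.
Column maxima: Left → 6, Center → 5, Right → 6; minimax = 5.
2 ≠ 5, so there is no saddle point; optimal play is mixed.
Left is strictly dominated by Center (it gives Player 1 strictly more in every row), so Player 2 never plays it.
On the remaining 2×2 (R1, R2 vs Center, Right):
Let Player 1 play R1 with probability p. Expected payoff against Center: (-8)p + 5(1−p) = −13p + 5; against Right: 6p + 2(1−p) = 4p + 2.
Setting these equal: −13p + 5 = 4p + 2 ⇒ −17p = -3 ⇒ p = 3/17, and the value is (-13)·(3/17) + 5 = 46/17.
For Player 2: with q = P(Center), equating R1's and R2's payoffs gives −14q + 6 = 3q + 2 ⇒ q = 4/17.

46/17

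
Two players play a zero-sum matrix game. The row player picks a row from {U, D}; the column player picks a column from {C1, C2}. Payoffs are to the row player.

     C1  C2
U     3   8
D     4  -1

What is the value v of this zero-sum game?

Row minima: U → 3, D → -1; maximin = 3.
Column maxima: C1 → 4, C2 → 8; minimax = 4.
3 ≠ 4, so there is no saddle point; optimal play is mixed.
Let the row player play U with probability p. Expected payoff against C1: 3p + 4(1−p) = −p + 4; against C2: 8p + (-1)(1−p) = 9p − 1.
Setting these equal: −p + 4 = 9p − 1 ⇒ −10p = -5 ⇒ p = 1/2, and the value is (-1)·(1/2) + 4 = 7/2.
For the column player: with q = P(C1), equating U's and D's payoffs gives −5q + 8 = 5q − 1 ⇒ q = 9/10.

7/2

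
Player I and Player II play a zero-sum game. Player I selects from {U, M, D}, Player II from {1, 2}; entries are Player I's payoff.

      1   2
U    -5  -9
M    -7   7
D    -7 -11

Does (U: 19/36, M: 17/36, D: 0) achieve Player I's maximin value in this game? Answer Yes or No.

Against 1 this mix gives (19/36)·(-5) + (17/36)·(-7) = -107/18.
Against 2 this mix gives (19/36)·(-9) + (17/36)·7 = -13/9.
Player II will play 1, holding Player I to -107/18. Shifting weight toward the row that does better against 1 would raise this floor (the equalizing mix achieves -49/9 against both 1 and 2), so the proposed strategy is not optimal.

No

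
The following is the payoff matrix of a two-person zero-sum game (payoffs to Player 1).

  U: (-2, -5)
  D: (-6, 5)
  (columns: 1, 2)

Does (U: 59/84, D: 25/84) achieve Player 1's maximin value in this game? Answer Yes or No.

Against 1 this mix gives (59/84)·(-2) + (25/84)·(-6) = -67/21.
Against 2 this mix gives (59/84)·(-5) + (25/84)·5 = -85/42.
Player 2 will play 1, holding Player 1 to -67/21. Shifting weight toward the row that does better against 1 would raise this floor (the equalizing mix achieves -20/7 against both 1 and 2), so the proposed strategy is not optimal.

No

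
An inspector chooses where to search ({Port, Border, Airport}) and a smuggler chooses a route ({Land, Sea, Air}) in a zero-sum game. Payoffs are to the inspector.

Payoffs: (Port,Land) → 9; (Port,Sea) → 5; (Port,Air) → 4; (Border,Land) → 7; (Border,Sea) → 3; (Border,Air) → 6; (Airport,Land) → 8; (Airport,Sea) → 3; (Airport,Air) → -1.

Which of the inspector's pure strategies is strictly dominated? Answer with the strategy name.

Port gives a strictly higher payoff than Airport against every column: 9 > 8, 5 > 3, 4 > -1.
So Airport is strictly dominated and the inspector never plays it.

Airport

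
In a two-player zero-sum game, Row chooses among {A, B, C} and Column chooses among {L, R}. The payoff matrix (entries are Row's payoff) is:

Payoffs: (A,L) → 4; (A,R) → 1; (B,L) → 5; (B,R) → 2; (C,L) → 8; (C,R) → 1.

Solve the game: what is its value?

2

Row minima: A → 1, B → 2, C → 1; maximin = 2.
Column maxima: L → 8, R → 2; minimax = 2.
Since maximin = minimax = 2, there is a saddle point and the value is 2.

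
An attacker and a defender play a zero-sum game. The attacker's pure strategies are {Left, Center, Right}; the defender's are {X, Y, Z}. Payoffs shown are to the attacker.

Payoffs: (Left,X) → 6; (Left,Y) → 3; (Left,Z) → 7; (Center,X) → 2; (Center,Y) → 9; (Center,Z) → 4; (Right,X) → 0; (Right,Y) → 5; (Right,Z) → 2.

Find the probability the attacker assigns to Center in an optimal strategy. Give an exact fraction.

3/10

Row minima: Left → 3, Center → 2, Right → 0; maximin = 3.
Column maxima: X → 6, Y → 9, Z → 7; minimax = 6.
3 ≠ 6, so there is no saddle point; optimal play is mixed.
Right is strictly dominated by Center, so the attacker never plays it.
Z is strictly dominated by X (it gives the attacker strictly more in every row), so the defender never plays it.
On the remaining 2×2 (Left, Center vs X, Y):
Let the attacker play Left with probability p. Expected payoff against X: 6p + 2(1−p) = 4p + 2; against Y: 3p + 9(1−p) = −6p + 9.
Setting these equal: 4p + 2 = −6p + 9 ⇒ 10p = 7 ⇒ p = 7/10, and the value is (4)·(7/10) + 2 = 24/5.
For the defender: with q = P(X), equating Left's and Center's payoffs gives 3q + 3 = −7q + 9 ⇒ q = 3/5.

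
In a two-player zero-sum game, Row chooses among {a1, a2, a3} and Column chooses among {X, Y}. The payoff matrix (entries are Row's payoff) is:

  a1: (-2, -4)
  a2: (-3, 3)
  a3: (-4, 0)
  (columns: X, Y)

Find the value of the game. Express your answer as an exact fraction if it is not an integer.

Row minima: a1 → -4, a2 → -3, a3 → -4; maximin = -3.
Column maxima: X → -2, Y → 3; minimax = -2.
-3 ≠ -2, so there is no saddle point; optimal play is mixed.
a3 is strictly dominated by a2, so Row never plays it.
On the remaining 2×2 (a1, a2 vs X, Y):
Let Row play a1 with probability p. Expected payoff against X: (-2)p + (-3)(1−p) = p − 3; against Y: (-4)p + 3(1−p) = −7p + 3.
Setting these equal: p − 3 = −7p + 3 ⇒ 8p = 6 ⇒ p = 3/4, and the value is (1)·(3/4) − 3 = -9/4.
For Column: with q = P(X), equating a1's and a2's payoffs gives 2q − 4 = −6q + 3 ⇒ q = 7/8.

-9/4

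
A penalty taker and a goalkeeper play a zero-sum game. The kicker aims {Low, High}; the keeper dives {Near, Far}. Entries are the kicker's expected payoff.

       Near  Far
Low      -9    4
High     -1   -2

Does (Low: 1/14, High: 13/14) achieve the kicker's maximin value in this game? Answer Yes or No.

Yes

Against Near this mix gives (1/14)·(-9) + (13/14)·(-1) = -11/7.
Against Far this mix gives (1/14)·4 + (13/14)·(-2) = -11/7.
All of the keeper's active replies (Near, Far) yield -11/7, and no column does worse for the kicker. The mix makes the keeper indifferent and guarantees -11/7, so it is optimal.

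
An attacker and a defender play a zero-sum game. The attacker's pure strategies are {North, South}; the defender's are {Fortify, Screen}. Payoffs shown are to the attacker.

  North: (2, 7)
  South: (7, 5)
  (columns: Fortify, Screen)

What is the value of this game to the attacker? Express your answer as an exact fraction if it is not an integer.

Row minima: North → 2, South → 5; maximin = 5.
Column maxima: Fortify → 7, Screen → 7; minimax = 7.
5 ≠ 7, so there is no saddle point; optimal play is mixed.
Let the attacker play North with probability p. Expected payoff against Fortify: 2p + 7(1−p) = −5p + 7; against Screen: 7p + 5(1−p) = 2p + 5.
Setting these equal: −5p + 7 = 2p + 5 ⇒ −7p = -2 ⇒ p = 2/7, and the value is (-5)·(2/7) + 7 = 39/7.
For the defender: with q = P(Fortify), equating North's and South's payoffs gives −5q + 7 = 2q + 5 ⇒ q = 2/7.

39/7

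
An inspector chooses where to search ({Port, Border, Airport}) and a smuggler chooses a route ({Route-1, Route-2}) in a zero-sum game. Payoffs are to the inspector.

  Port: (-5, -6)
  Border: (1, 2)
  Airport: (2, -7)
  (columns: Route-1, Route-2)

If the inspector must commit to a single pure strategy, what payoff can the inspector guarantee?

1

Row minima: Port → -6, Border → 1, Airport → -7.
The best of these is 1.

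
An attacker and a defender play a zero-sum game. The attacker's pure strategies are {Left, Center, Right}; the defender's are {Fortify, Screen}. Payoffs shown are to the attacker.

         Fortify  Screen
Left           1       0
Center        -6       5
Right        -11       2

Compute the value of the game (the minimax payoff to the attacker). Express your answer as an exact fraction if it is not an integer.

Row minima: Left → 0, Center → -6, Right → -11; maximin = 0.
Column maxima: Fortify → 1, Screen → 5; minimax = 1.
0 ≠ 1, so there is no saddle point; optimal play is mixed.
Right is strictly dominated by Center, so the attacker never plays it.
On the remaining 2×2 (Left, Center vs Fortify, Screen):
Let the attacker play Left with probability p. Expected payoff against Fortify: 1p + (-6)(1−p) = 7p − 6; against Screen: 0p + 5(1−p) = −5p + 5.
Setting these equal: 7p − 6 = −5p + 5 ⇒ 12p = 11 ⇒ p = 11/12, and the value is (7)·(11/12) − 6 = 5/12.
For the defender: with q = P(Fortify), equating Left's and Center's payoffs gives q = −11q + 5 ⇒ q = 5/12.

5/12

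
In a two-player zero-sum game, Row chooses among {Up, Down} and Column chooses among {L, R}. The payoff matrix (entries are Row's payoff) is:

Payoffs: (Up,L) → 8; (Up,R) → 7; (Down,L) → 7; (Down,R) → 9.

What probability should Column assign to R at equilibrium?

1/3

Row minima: Up → 7, Down → 7; maximin = 7.
Column maxima: L → 8, R → 9; minimax = 8.
7 ≠ 8, so there is no saddle point; optimal play is mixed.
Let Row play Up with probability p. Expected payoff against L: 8p + 7(1−p) = p + 7; against R: 7p + 9(1−p) = −2p + 9.
Setting these equal: p + 7 = −2p + 9 ⇒ 3p = 2 ⇒ p = 2/3, and the value is (1)·(2/3) + 7 = 23/3.
For Column: with q = P(L), equating Up's and Down's payoffs gives q + 7 = −2q + 9 ⇒ q = 2/3.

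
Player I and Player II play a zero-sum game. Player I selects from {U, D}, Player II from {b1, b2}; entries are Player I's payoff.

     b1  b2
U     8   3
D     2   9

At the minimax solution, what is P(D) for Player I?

Row minima: U → 3, D → 2; maximin = 3.
Column maxima: b1 → 8, b2 → 9; minimax = 8.
3 ≠ 8, so there is no saddle point; optimal play is mixed.
Let Player I play U with probability p. Expected payoff against b1: 8p + 2(1−p) = 6p + 2; against b2: 3p + 9(1−p) = −6p + 9.
Setting these equal: 6p + 2 = −6p + 9 ⇒ 12p = 7 ⇒ p = 7/12, and the value is (6)·(7/12) + 2 = 11/2.
For Player II: with q = P(b1), equating U's and D's payoffs gives 5q + 3 = −7q + 9 ⇒ q = 1/2.

5/12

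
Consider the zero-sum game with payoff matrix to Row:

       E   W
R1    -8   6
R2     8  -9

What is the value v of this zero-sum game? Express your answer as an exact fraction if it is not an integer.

Row minima: R1 → -8, R2 → -9; maximin = -8.
Column maxima: E → 8, W → 6; minimax = 6.
-8 ≠ 6, so there is no saddle point; optimal play is mixed.
Let Row play R1 with probability p. Expected payoff against E: (-8)p + 8(1−p) = −16p + 8; against W: 6p + (-9)(1−p) = 15p − 9.
Setting these equal: −16p + 8 = 15p − 9 ⇒ −31p = -17 ⇒ p = 17/31, and the value is (-16)·(17/31) + 8 = -24/31.
For Column: with q = P(E), equating R1's and R2's payoffs gives −14q + 6 = 17q − 9 ⇒ q = 15/31.

-24/31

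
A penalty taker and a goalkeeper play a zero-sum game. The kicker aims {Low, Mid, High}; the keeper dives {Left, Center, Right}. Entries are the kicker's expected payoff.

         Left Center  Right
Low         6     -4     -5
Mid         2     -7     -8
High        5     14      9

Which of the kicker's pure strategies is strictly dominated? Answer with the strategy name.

Mid

Low gives a strictly higher payoff than Mid against every column: 6 > 2, -4 > -7, -5 > -8.
So Mid is strictly dominated and the kicker never plays it.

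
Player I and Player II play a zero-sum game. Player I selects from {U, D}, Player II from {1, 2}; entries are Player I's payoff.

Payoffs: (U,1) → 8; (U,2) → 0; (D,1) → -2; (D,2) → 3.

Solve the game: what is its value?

24/13

Row minima: U → 0, D → -2; maximin = 0.
Column maxima: 1 → 8, 2 → 3; minimax = 3.
0 ≠ 3, so there is no saddle point; optimal play is mixed.
Let Player I play U with probability p. Expected payoff against 1: 8p + (-2)(1−p) = 10p − 2; against 2: 0p + 3(1−p) = −3p + 3.
Setting these equal: 10p − 2 = −3p + 3 ⇒ 13p = 5 ⇒ p = 5/13, and the value is (10)·(5/13) − 2 = 24/13.
For Player II: with q = P(1), equating U's and D's payoffs gives 8q = −5q + 3 ⇒ q = 3/13.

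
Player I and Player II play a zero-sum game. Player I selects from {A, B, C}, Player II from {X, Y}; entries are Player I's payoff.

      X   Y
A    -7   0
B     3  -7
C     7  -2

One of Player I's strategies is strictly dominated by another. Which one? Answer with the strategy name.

C gives a strictly higher payoff than B against every column: 7 > 3, -2 > -7.
So B is strictly dominated and Player I never plays it.

B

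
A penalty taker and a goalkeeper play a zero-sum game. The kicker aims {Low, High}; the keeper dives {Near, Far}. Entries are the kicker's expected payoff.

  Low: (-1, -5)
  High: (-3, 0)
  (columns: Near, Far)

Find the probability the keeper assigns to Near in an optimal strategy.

5/7

Row minima: Low → -5, High → -3; maximin = -3.
Column maxima: Near → -1, Far → 0; minimax = -1.
-3 ≠ -1, so there is no saddle point; optimal play is mixed.
Let the kicker play Low with probability p. Expected payoff against Near: (-1)p + (-3)(1−p) = 2p − 3; against Far: (-5)p + 0(1−p) = −5p.
Setting these equal: 2p − 3 = −5p ⇒ 7p = 3 ⇒ p = 3/7, and the value is (2)·(3/7) − 3 = -15/7.
For the keeper: with q = P(Near), equating Low's and High's payoffs gives 4q − 5 = −3q ⇒ q = 5/7.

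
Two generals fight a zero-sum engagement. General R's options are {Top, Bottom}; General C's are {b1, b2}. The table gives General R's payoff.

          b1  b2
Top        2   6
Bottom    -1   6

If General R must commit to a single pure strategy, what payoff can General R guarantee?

Row minima: Top → 2, Bottom → -1.
The best of these is 2.

2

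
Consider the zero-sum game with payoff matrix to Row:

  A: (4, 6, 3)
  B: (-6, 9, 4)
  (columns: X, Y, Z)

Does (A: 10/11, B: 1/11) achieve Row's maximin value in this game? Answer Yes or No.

Against X this mix gives (10/11)·4 + (1/11)·(-6) = 34/11.
Against Y this mix gives (10/11)·6 + (1/11)·9 = 69/11.
Against Z this mix gives (10/11)·3 + (1/11)·4 = 34/11.
All of Column's active replies (X, Z) yield 34/11, and no column does worse for Row. The mix makes Column indifferent and guarantees 34/11, so it is optimal.

Yes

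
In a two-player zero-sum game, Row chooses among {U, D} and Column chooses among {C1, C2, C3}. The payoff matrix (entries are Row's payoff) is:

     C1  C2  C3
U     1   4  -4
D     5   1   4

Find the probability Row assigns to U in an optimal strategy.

3/11

Row minima: U → -4, D → 1; maximin = 1.
Column maxima: C1 → 5, C2 → 4, C3 → 4; minimax = 4.
1 ≠ 4, so there is no saddle point; optimal play is mixed.
C1 is strictly dominated by C3 (it gives Row strictly more in every row), so Column never plays it.
On the remaining 2×2 (U, D vs C2, C3):
Let Row play U with probability p. Expected payoff against C2: 4p + 1(1−p) = 3p + 1; against C3: (-4)p + 4(1−p) = −8p + 4.
Setting these equal: 3p + 1 = −8p + 4 ⇒ 11p = 3 ⇒ p = 3/11, and the value is (3)·(3/11) + 1 = 20/11.
For Column: with q = P(C2), equating U's and D's payoffs gives 8q − 4 = −3q + 4 ⇒ q = 8/11.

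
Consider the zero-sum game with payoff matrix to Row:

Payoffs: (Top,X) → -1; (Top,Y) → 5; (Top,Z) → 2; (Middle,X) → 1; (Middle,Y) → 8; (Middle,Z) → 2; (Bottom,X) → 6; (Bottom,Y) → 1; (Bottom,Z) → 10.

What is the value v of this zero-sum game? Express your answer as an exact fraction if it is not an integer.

Row minima: Top → -1, Middle → 1, Bottom → 1; maximin = 1.
Column maxima: X → 6, Y → 8, Z → 10; minimax = 6.
1 ≠ 6, so there is no saddle point; optimal play is mixed.
Z is strictly dominated by X (it gives Row strictly more in every row), so Column never plays it.
With Z eliminated, Top is strictly dominated by Middle (Middle gives Row strictly more in every remaining column), so Row never plays it.
On the remaining 2×2 (Middle, Bottom vs X, Y):
Let Row play Middle with probability p. Expected payoff against X: 1p + 6(1−p) = −5p + 6; against Y: 8p + 1(1−p) = 7p + 1.
Setting these equal: −5p + 6 = 7p + 1 ⇒ −12p = -5 ⇒ p = 5/12, and the value is (-5)·(5/12) + 6 = 47/12.
For Column: with q = P(X), equating Middle's and Bottom's payoffs gives −7q + 8 = 5q + 1 ⇒ q = 7/12.

47/12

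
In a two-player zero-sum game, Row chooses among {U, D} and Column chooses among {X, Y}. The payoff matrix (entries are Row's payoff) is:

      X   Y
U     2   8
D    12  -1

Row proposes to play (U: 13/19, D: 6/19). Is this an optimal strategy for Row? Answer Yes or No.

Against X this mix gives (13/19)·2 + (6/19)·12 = 98/19.
Against Y this mix gives (13/19)·8 + (6/19)·(-1) = 98/19.
All of Column's active replies (X, Y) yield 98/19, and no column does worse for Row. The mix makes Column indifferent and guarantees 98/19, so it is optimal.

Yes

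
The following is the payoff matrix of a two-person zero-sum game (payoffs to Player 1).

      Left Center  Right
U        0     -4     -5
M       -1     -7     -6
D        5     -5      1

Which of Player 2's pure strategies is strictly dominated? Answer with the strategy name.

Left

Center holds Player 1's payoff strictly below Left in every row: -4 < 0, -7 < -1, -5 < 5.
So Left is strictly dominated for Player 2.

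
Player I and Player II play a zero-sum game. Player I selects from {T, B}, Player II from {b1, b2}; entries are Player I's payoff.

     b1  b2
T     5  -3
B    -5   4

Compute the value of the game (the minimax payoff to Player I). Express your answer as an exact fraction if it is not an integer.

Row minima: T → -3, B → -5; maximin = -3.
Column maxima: b1 → 5, b2 → 4; minimax = 4.
-3 ≠ 4, so there is no saddle point; optimal play is mixed.
Let Player I play T with probability p. Expected payoff against b1: 5p + (-5)(1−p) = 10p − 5; against b2: (-3)p + 4(1−p) = −7p + 4.
Setting these equal: 10p − 5 = −7p + 4 ⇒ 17p = 9 ⇒ p = 9/17, and the value is (10)·(9/17) − 5 = 5/17.
For Player II: with q = P(b1), equating T's and B's payoffs gives 8q − 3 = −9q + 4 ⇒ q = 7/17.

5/17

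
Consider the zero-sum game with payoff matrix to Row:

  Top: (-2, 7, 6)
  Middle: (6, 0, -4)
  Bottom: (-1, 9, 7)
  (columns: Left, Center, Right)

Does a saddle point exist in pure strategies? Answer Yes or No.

Row minima: Top → -2, Middle → -4, Bottom → -1; maximin = -1.
Column maxima: Left → 6, Center → 9, Right → 7; minimax = 6.
-1 ≠ 6, so no pure-strategy equilibrium exists.

No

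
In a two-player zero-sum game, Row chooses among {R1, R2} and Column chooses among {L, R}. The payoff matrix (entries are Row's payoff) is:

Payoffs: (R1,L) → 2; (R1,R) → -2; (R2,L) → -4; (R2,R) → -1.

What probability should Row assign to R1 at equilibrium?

Row minima: R1 → -2, R2 → -4; maximin = -2.
Column maxima: L → 2, R → -1; minimax = -1.
-2 ≠ -1, so there is no saddle point; optimal play is mixed.
Let Row play R1 with probability p. Expected payoff against L: 2p + (-4)(1−p) = 6p − 4; against R: (-2)p + (-1)(1−p) = −p − 1.
Setting these equal: 6p − 4 = −p − 1 ⇒ 7p = 3 ⇒ p = 3/7, and the value is (6)·(3/7) − 4 = -10/7.
For Column: with q = P(L), equating R1's and R2's payoffs gives 4q − 2 = −3q − 1 ⇒ q = 1/7.

3/7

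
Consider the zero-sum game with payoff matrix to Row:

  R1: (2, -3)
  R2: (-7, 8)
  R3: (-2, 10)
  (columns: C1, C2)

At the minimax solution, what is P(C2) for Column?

Row minima: R1 → -3, R2 → -7, R3 → -2; maximin = -2.
Column maxima: C1 → 2, C2 → 10; minimax = 2.
-2 ≠ 2, so there is no saddle point; optimal play is mixed.
R2 is strictly dominated by R3, so Row never plays it.
On the remaining 2×2 (R1, R3 vs C1, C2):
Let Row play R1 with probability p. Expected payoff against C1: 2p + (-2)(1−p) = 4p − 2; against C2: (-3)p + 10(1−p) = −13p + 10.
Setting these equal: 4p − 2 = −13p + 10 ⇒ 17p = 12 ⇒ p = 12/17, and the value is (4)·(12/17) − 2 = 14/17.
For Column: with q = P(C1), equating R1's and R3's payoffs gives 5q − 3 = −12q + 10 ⇒ q = 13/17.

4/17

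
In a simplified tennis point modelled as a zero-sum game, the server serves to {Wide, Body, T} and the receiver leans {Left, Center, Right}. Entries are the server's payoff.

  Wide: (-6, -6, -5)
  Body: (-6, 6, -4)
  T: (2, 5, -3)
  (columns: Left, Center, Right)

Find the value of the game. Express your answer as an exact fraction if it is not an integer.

-3

Row minima: Wide → -6, Body → -6, T → -3; maximin = -3.
Column maxima: Left → 2, Center → 6, Right → -3; minimax = -3.
Since maximin = minimax = -3, there is a saddle point and the value is -3.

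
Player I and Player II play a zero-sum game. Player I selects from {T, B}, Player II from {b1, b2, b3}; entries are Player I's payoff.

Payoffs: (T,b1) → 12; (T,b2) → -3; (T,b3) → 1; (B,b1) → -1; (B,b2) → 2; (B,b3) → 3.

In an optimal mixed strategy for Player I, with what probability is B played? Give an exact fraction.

5/6

Row minima: T → -3, B → -1; maximin = -1.
Column maxima: b1 → 12, b2 → 2, b3 → 3; minimax = 2.
-1 ≠ 2, so there is no saddle point; optimal play is mixed.
b3 is strictly dominated by b2 (it gives Player I strictly more in every row), so Player II never plays it.
On the remaining 2×2 (T, B vs b1, b2):
Let Player I play T with probability p. Expected payoff against b1: 12p + (-1)(1−p) = 13p − 1; against b2: (-3)p + 2(1−p) = −5p + 2.
Setting these equal: 13p − 1 = −5p + 2 ⇒ 18p = 3 ⇒ p = 1/6, and the value is (13)·(1/6) − 1 = 7/6.
For Player II: with q = P(b1), equating T's and B's payoffs gives 15q − 3 = −3q + 2 ⇒ q = 5/18.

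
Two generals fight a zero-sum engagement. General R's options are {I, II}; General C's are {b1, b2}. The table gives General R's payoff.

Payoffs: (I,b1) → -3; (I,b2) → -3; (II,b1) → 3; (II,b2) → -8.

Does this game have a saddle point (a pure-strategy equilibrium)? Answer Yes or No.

Row minima: I → -3, II → -8; maximin = -3.
Column maxima: b1 → 3, b2 → -3; minimax = -3.
maximin = minimax = -3, so a saddle point exists.

Yes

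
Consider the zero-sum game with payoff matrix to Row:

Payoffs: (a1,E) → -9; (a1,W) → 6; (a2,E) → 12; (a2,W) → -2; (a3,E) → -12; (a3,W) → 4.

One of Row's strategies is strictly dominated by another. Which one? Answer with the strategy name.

a3

a1 gives a strictly higher payoff than a3 against every column: -9 > -12, 6 > 4.
So a3 is strictly dominated and Row never plays it.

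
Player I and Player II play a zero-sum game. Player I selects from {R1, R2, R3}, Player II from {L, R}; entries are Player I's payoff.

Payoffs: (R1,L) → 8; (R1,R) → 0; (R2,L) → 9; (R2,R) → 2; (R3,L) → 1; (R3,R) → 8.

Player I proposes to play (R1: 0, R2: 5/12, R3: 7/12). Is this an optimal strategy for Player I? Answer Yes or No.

Against L this mix gives (5/12)·9 + (7/12)·1 = 13/3.
Against R this mix gives (5/12)·2 + (7/12)·8 = 11/2.
Player II will play L, holding Player I to 13/3. Shifting weight toward the row that does better against L would raise this floor (the equalizing mix achieves 5 against both L and R), so the proposed strategy is not optimal.

No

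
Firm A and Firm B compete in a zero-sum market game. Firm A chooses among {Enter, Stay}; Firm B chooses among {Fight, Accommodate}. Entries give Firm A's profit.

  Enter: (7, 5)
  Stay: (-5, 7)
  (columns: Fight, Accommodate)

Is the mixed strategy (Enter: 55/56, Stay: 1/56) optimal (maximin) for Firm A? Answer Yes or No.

Against Fight this mix gives (55/56)·7 + (1/56)·(-5) = 95/14.
Against Accommodate this mix gives (55/56)·5 + (1/56)·7 = 141/28.
Firm B will play Accommodate, holding Firm A to 141/28. Shifting weight toward the row that does better against Accommodate would raise this floor (the equalizing mix achieves 37/7 against both Accommodate and Fight), so the proposed strategy is not optimal.

No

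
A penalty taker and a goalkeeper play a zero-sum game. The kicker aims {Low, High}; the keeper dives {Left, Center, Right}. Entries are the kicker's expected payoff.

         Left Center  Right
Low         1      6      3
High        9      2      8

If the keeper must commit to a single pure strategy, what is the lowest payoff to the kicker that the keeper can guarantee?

6

Column maxima: Left → 9, Center → 6, Right → 8.
The smallest of these is 6.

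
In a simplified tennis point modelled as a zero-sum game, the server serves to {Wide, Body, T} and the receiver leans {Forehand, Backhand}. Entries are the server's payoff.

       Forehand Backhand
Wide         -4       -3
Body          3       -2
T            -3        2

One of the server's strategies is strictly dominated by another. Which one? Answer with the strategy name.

Body gives a strictly higher payoff than Wide against every column: 3 > -4, -2 > -3.
So Wide is strictly dominated and the server never plays it.

Wide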